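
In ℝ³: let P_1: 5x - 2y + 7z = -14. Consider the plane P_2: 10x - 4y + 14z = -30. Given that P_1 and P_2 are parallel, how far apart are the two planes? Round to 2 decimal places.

0.11

Rescale P_2 by 1/2: 5x - 2y + 7z = -15. Then distance = |-14 − (-15)| / √78 ≈ 0.11.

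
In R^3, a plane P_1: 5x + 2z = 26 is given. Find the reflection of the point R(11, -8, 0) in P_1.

(1, -8, -4)

λ = (n·R − d)/|n|² = (55 − 26)/29 = 1.
Reflection = R − 2λn = (11, -8, 0) − 2·(5, 0, 2) = (1, -8, -4).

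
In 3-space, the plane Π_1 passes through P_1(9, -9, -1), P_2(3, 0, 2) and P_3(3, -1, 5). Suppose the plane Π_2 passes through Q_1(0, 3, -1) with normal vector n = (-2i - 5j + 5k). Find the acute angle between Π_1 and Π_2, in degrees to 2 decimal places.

P_1P_2 = (-6, 9, 3), P_1P_3 = (-6, 8, 6); a normal to Π_1 is P_1P_2 × P_1P_3 = (30, 18, 6).
Using P_1: Π_1 has equation 30x + 18y + 6z = 102.
Π_2: n·r = n·Q_1 gives -2x - 5y + 5z = -20.
cos θ = |n₁·n₂| / (|n₁||n₂|) = |-120| / (√1260 · √54).
θ = arccos(0.46004) ≈ 62.61°.

62.61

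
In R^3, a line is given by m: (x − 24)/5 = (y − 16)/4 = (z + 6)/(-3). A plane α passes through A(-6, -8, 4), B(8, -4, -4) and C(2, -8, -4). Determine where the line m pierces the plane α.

m has direction (5, 4, -3) through (24, 16, -6).
AB = (14, 4, -8), AC = (8, 0, -8); a normal to α is AB × AC = (-32, 48, -32).
Using A: α has equation -32x + 48y - 32z = -320.
Substitute r = (24, 16, -6) + t(5, 4, -3) into the plane: 192 + 128t = -320, so t = -4.
Intersection: (24, 16, -6) + (-4)·(5, 4, -3) = (4, 0, 6).

(4, 0, 6)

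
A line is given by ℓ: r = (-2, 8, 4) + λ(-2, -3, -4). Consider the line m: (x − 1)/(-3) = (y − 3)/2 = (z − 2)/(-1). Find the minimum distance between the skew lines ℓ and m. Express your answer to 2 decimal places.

0.46

m has direction (-3, 2, -1) through (1, 3, 2).
Common perpendicular direction n = (-2, -3, -4) × (-3, 2, -1) = (11, 10, -13).
With w = (1, 3, 2) − (-2, 8, 4) = (3, -5, -2), w · n = 9.
Distance = |w · n| / |n| = |9| / √390 ≈ 0.46.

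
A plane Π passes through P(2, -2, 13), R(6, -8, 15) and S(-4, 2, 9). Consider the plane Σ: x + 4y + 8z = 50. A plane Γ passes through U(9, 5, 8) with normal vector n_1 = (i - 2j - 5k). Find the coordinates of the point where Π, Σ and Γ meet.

(-6, 0, 7)

PR = (4, -6, 2), PS = (-6, 4, -4); a normal to Π is PR × PS = (16, 4, -20).
Using P: Π has equation 16x + 4y - 20z = -236.
Γ: n_1·r = n_1·U gives x - 2y - 5z = -41.
Solving the 3×3 linear system 16x + 4y - 20z = -236, x + 4y + 8z = 50, x - 2y - 5z = -41 (e.g. by elimination or Cramer's rule, determinant = 108) gives (-6, 0, 7).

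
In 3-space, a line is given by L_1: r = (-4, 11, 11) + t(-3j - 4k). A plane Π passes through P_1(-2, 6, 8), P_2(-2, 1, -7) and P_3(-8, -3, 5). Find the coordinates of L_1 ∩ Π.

P_1P_2 = (0, -5, -15), P_1P_3 = (-6, -9, -3); a normal to Π is P_1P_2 × P_1P_3 = (-120, 90, -30).
Using P_1: Π has equation -120x + 90y - 30z = 540.
Substitute r = (-4, 11, 11) + t(0, -3, -4) into the plane: 1140 + (-150)t = 540, so t = 4.
Intersection: (-4, 11, 11) + 4·(0, -3, -4) = (-4, -1, -5).

(-4, -1, -5)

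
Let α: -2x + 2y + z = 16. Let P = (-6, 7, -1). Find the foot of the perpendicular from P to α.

Foot = P − λn with λ = (n·P − d)/|n|² = (25 − 16)/9 = 1.
Foot = (-6, 7, -1) − 1·(-2, 2, 1) = (-4, 5, -2).

(-4, 5, -2)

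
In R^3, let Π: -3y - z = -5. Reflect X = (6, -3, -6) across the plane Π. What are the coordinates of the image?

(6, 9, -2)

λ = (n·X − d)/|n|² = (15 − (-5))/10 = 2.
Reflection = X − 2λn = (6, -3, -6) − 4·(0, -3, -1) = (6, 9, -2).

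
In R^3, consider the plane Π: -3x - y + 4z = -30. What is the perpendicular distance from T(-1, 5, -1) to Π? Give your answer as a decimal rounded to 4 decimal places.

4.7068

n·T − d = (-3)·(-1) + (-1)·(5) + (4)·(-1) − (-30) = 24; |n| = √26.
Distance = |24| / √26 = 24/√26 ≈ 4.7068.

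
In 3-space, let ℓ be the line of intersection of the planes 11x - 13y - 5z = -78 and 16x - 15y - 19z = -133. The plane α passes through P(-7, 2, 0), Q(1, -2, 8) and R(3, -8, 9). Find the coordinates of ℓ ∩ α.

(-5, 1, 2)

Direction of ℓ: (11, -13, -5) × (16, -15, -19) = (172, 129, 43).
A point on ℓ: solving the two plane equations with x = 3 gives (3, 7, 4).
PQ = (8, -4, 8), PR = (10, -10, 9); a normal to α is PQ × PR = (44, 8, -40).
Using P: α has equation 44x + 8y - 40z = -292.
Substitute r = (3, 7, 4) + t(172, 129, 43) into the plane: 28 + 6880t = -292, so t = -2/43.
Intersection: (3, 7, 4) + (-2/43)·(172, 129, 43) = (-5, 1, 2).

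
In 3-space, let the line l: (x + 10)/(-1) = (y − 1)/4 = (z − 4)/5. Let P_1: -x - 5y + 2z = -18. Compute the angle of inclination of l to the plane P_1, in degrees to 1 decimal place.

l has direction (-1, 4, 5) through (-10, 1, 4).
sin θ = |n·v| / (|n||v|) = |-9| / (√30 · √42) = 0.25355.
θ ≈ 14.7°.

14.7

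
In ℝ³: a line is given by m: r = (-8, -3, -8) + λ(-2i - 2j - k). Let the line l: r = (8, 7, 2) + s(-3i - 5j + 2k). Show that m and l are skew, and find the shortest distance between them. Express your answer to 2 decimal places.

Common perpendicular direction n = (-2, -2, -1) × (-3, -5, 2) = (-9, 7, 4).
With w = (8, 7, 2) − (-8, -3, -8) = (16, 10, 10), w · n = -34.
Since n ≠ 0 the lines are not parallel, and w · n = -34 ≠ 0 so they do not intersect; hence they are skew.
Distance = |w · n| / |n| = |-34| / √146 ≈ 2.81.

2.81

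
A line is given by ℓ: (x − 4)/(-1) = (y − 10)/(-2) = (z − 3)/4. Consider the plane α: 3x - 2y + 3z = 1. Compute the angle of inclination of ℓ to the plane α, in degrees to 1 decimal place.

ℓ has direction (-1, -2, 4) through (4, 10, 3).
sin θ = |n·v| / (|n||v|) = |13| / (√22 · √21) = 0.60481.
θ ≈ 37.2°.

37.2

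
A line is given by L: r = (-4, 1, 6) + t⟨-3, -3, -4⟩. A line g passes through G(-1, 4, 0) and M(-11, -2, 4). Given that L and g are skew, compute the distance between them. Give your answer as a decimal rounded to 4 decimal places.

1.8641

A direction vector for g is M − G = (-10, -6, 4).
Common perpendicular direction n = (-3, -3, -4) × (-10, -6, 4) = (-36, 52, -12).
With w = (-1, 4, 0) − (-4, 1, 6) = (3, 3, -6), w · n = 120.
Distance = |w · n| / |n| = |120| / √4144 ≈ 1.8641.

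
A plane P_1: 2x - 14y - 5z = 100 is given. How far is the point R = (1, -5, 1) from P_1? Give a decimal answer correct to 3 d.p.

n·R − d = (2)·(1) + (-14)·(-5) + (-5)·(1) − 100 = -33; |n| = √225.
Distance = |-33| / √225 = 33/√225 ≈ 2.200.

2.200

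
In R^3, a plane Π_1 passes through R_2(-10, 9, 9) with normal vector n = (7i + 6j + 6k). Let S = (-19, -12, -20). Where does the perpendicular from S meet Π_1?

Π_1: n·r = n·R_2 gives 7x + 6y + 6z = 38.
Foot = S − λn with λ = (n·S − d)/|n|² = (-325 − 38)/121 = -3.
Foot = (-19, -12, -20) − (-3)·(7, 6, 6) = (2, 6, -2).

(2, 6, -2)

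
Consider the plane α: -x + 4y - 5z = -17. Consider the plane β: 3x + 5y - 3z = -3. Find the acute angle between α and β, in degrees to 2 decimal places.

41.15

cos θ = |n₁·n₂| / (|n₁||n₂|) = |32| / (√42 · √43).
θ = arccos(0.75299) ≈ 41.15°.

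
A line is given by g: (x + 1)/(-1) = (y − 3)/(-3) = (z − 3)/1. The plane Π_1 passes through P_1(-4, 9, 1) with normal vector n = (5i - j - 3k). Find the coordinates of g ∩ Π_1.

(-4, -6, 6)

g has direction (-1, -3, 1) through (-1, 3, 3).
Π_1: n·r = n·P_1 gives 5x - y - 3z = -32.
Substitute r = (-1, 3, 3) + t(-1, -3, 1) into the plane: -17 + (-5)t = -32, so t = 3.
Intersection: (-1, 3, 3) + 3·(-1, -3, 1) = (-4, -6, 6).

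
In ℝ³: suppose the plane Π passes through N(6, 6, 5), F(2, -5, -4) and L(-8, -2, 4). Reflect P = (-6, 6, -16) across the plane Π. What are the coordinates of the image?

NF = (-4, -11, -9), NL = (-14, -8, -1); a normal to Π is NF × NL = (-61, 122, -122).
Using N: Π has equation -61x + 122y - 122z = -244.
λ = (n·P − d)/|n|² = (3050 − (-244))/33489 = 6/61.
Reflection = P − 2λn = (-6, 6, -16) − (12/61)·(-61, 122, -122) = (6, -18, 8).

(6, -18, 8)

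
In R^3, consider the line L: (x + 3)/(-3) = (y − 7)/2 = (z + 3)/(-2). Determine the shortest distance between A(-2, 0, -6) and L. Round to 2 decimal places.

L has direction (-3, 2, -2) through (-3, 7, -3).
Taking (-3, 7, -3) on L with direction v = (-3, 2, -2): w = A − (-3, 7, -3) = (1, -7, -3), and w × v = (20, 11, -19).
Distance = |w × v| / |v| = √882 / √17 ≈ 7.20.

7.20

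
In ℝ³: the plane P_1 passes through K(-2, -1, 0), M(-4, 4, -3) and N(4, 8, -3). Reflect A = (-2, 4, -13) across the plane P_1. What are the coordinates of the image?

KM = (-2, 5, -3), KN = (6, 9, -3); a normal to P_1 is KM × KN = (12, -24, -48).
Using K: P_1 has equation 12x - 24y - 48z = 0.
λ = (n·A − d)/|n|² = (504 − 0)/3024 = 1/6.
Reflection = A − 2λn = (-2, 4, -13) − (1/3)·(12, -24, -48) = (-6, 12, 3).

(-6, 12, 3)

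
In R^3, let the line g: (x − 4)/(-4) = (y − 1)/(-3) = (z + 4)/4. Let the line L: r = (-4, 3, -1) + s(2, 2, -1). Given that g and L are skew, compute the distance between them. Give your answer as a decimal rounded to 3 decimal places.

g has direction (-4, -3, 4) through (4, 1, -4).
Common perpendicular direction n = (-4, -3, 4) × (2, 2, -1) = (-5, 4, -2).
With w = (-4, 3, -1) − (4, 1, -4) = (-8, 2, 3), w · n = 42.
Distance = |w · n| / |n| = |42| / √45 ≈ 6.261.

6.261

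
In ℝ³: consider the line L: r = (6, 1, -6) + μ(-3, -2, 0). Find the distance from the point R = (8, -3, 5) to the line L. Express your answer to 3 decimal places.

Taking (6, 1, -6) on L with direction v = (-3, -2, 0): w = R − (6, 1, -6) = (2, -4, 11), and w × v = (22, -33, -16).
Distance = |w × v| / |v| = √1829 / √13 ≈ 11.861.

11.861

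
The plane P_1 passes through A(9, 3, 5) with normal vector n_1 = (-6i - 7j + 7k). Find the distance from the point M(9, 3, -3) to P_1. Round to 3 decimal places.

4.838

P_1: n_1·r = n_1·A gives -6x - 7y + 7z = -40.
n·M − d = (-6)·(9) + (-7)·(3) + (7)·(-3) − (-40) = -56; |n| = √134.
Distance = |-56| / √134 = 56/√134 ≈ 4.838.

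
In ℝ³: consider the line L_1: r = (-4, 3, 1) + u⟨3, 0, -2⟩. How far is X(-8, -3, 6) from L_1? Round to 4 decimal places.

6.3063

Taking (-4, 3, 1) on L_1 with direction v = (3, 0, -2): w = X − (-4, 3, 1) = (-4, -6, 5), and w × v = (12, 7, 18).
Distance = |w × v| / |v| = √517 / √13 ≈ 6.3063.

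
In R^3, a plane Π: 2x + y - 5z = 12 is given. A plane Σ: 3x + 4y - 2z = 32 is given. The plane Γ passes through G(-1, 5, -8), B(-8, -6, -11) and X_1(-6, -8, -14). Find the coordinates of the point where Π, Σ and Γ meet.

GB = (-7, -11, -3), GX_1 = (-5, -13, -6); a normal to Γ is GB × GX_1 = (27, -27, 36).
Using G: Γ has equation 27x - 27y + 36z = -450.
Solving the 3×3 linear system 2x + y - 5z = 12, 3x + 4y - 2z = 32, 27x - 27y + 36z = -450 (e.g. by elimination or Cramer's rule, determinant = 963) gives (-4, 10, -2).

(-4, 10, -2)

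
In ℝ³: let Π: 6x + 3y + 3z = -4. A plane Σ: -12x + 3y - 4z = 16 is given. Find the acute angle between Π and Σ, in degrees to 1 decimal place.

38.3

cos θ = |n₁·n₂| / (|n₁||n₂|) = |-75| / (√54 · √169).
θ = arccos(0.78509) ≈ 38.3°.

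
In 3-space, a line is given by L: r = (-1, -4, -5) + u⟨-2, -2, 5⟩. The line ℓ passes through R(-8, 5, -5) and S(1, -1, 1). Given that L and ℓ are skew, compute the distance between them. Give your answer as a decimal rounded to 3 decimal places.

A direction vector for ℓ is S − R = (9, -6, 6).
Common perpendicular direction n = (-2, -2, 5) × (9, -6, 6) = (18, 57, 30).
With w = (-8, 5, -5) − (-1, -4, -5) = (-7, 9, 0), w · n = 387.
Distance = |w · n| / |n| = |387| / √4473 ≈ 5.786.

5.786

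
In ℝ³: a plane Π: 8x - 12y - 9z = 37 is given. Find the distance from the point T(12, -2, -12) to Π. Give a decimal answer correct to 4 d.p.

11.2353

n·T − d = (8)·(12) + (-12)·(-2) + (-9)·(-12) − 37 = 191; |n| = √289.
Distance = |191| / √289 = 191/√289 ≈ 11.2353.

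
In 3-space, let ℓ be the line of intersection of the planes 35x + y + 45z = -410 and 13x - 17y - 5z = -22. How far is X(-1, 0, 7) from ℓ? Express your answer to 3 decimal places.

Direction of ℓ: (35, 1, 45) × (13, -17, -5) = (760, 760, -608).
A point on ℓ: solving the two plane equations with x = -4 gives (-4, 0, -6).
Taking (-4, 0, -6) on ℓ with direction v = (760, 760, -608): w = X − (-4, 0, -6) = (3, 0, 13), and w × v = (-9880, 11704, 2280).
Distance = |w × v| / |v| = √239796416 / √1524864 ≈ 12.540.

12.540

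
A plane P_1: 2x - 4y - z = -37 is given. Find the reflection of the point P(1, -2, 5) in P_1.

(-7, 14, 9)

λ = (n·P − d)/|n|² = (5 − (-37))/21 = 2.
Reflection = P − 2λn = (1, -2, 5) − 4·(2, -4, -1) = (-7, 14, 9).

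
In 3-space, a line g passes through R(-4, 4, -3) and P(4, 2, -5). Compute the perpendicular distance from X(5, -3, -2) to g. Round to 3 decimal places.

A direction vector for g is P − R = (8, -2, -2).
Taking (-4, 4, -3) on g with direction v = (8, -2, -2): w = X − (-4, 4, -3) = (9, -7, 1), and w × v = (16, 26, 38).
Distance = |w × v| / |v| = √2376 / √72 ≈ 5.745.

5.745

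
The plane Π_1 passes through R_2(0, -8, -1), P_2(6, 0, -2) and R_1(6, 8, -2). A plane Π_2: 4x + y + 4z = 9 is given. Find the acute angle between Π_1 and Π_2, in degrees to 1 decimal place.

36.7

R_2P_2 = (6, 8, -1), R_2R_1 = (6, 16, -1); a normal to Π_1 is R_2P_2 × R_2R_1 = (8, 0, 48).
Using R_2: Π_1 has equation 8x + 48z = -48.
cos θ = |n₁·n₂| / (|n₁||n₂|) = |224| / (√2368 · √33).
θ = arccos(0.80131) ≈ 36.7°.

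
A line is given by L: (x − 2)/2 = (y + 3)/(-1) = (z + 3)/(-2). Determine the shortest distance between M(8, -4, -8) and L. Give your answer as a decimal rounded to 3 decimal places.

1.795

L has direction (2, -1, -2) through (2, -3, -3).
Taking (2, -3, -3) on L with direction v = (2, -1, -2): w = M − (2, -3, -3) = (6, -1, -5), and w × v = (-3, 2, -4).
Distance = |w × v| / |v| = √29 / √9 ≈ 1.795.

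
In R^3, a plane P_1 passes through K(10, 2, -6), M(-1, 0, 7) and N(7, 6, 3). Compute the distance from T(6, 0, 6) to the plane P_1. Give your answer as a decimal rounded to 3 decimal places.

4.195

KM = (-11, -2, 13), KN = (-3, 4, 9); a normal to P_1 is KM × KN = (-70, 60, -50).
Using K: P_1 has equation -70x + 60y - 50z = -280.
n·T − d = (-70)·(6) + (60)·(0) + (-50)·(6) − (-280) = -440; |n| = √11000.
Distance = |-440| / √11000 = 440/√11000 ≈ 4.195.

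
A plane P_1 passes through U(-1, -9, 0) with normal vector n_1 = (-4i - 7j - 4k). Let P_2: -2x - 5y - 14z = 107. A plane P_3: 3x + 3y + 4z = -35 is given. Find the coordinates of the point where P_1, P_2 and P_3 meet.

(4, -9, -5)

P_1: n_1·r = n_1·U gives -4x - 7y - 4z = 67.
Solving the 3×3 linear system -4x - 7y - 4z = 67, -2x - 5y - 14z = 107, 3x + 3y + 4z = -35 (e.g. by elimination or Cramer's rule, determinant = 114) gives (4, -9, -5).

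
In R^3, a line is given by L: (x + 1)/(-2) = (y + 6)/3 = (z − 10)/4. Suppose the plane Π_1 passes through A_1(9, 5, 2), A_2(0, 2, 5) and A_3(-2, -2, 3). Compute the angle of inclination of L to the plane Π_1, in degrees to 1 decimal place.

3.0

L has direction (-2, 3, 4) through (-1, -6, 10).
A_1A_2 = (-9, -3, 3), A_1A_3 = (-11, -7, 1); a normal to Π_1 is A_1A_2 × A_1A_3 = (18, -24, 30).
Using A_1: Π_1 has equation 18x - 24y + 30z = 102.
sin θ = |n·v| / (|n||v|) = |12| / (√1800 · √29) = 0.05252.
θ ≈ 3.0°.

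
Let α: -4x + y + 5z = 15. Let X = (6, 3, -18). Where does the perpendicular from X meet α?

Foot = X − λn with λ = (n·X − d)/|n|² = (-111 − 15)/42 = -3.
Foot = (6, 3, -18) − (-3)·(-4, 1, 5) = (-6, 6, -3).

(-6, 6, -3)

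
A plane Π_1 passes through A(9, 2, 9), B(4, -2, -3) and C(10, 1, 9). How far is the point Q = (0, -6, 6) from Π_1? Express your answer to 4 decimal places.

9.2143

AB = (-5, -4, -12), AC = (1, -1, 0); a normal to Π_1 is AB × AC = (-12, -12, 9).
Using A: Π_1 has equation -12x - 12y + 9z = -51.
n·Q − d = (-12)·(0) + (-12)·(-6) + (9)·(6) − (-51) = 177; |n| = √369.
Distance = |177| / √369 = 177/√369 ≈ 9.2143.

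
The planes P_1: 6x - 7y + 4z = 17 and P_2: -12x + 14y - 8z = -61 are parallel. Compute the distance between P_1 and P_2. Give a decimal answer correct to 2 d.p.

1.34

Rescale P_2 by 1/(-2): 6x - 7y + 4z = 61/2. Then distance = |17 − (61/2)| / √101 ≈ 1.34.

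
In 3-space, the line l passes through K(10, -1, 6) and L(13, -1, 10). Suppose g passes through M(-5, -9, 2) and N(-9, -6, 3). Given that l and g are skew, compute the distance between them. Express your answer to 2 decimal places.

A direction vector for l is L − K = (3, 0, 4).
A direction vector for g is N − M = (-4, 3, 1).
Common perpendicular direction n = (3, 0, 4) × (-4, 3, 1) = (-12, -19, 9).
With w = (-5, -9, 2) − (10, -1, 6) = (-15, -8, -4), w · n = 296.
Distance = |w · n| / |n| = |296| / √586 ≈ 12.23.

12.23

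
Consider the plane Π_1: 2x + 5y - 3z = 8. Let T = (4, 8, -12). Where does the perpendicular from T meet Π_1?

Foot = T − λn with λ = (n·T − d)/|n|² = (84 − 8)/38 = 2.
Foot = (4, 8, -12) − 2·(2, 5, -3) = (0, -2, -6).

(0, -2, -6)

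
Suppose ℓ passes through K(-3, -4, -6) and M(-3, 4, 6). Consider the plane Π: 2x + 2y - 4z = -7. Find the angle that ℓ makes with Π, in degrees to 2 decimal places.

26.93

A direction vector for ℓ is M − K = (0, 8, 12).
sin θ = |n·v| / (|n||v|) = |-32| / (√24 · √208) = 0.45291.
θ ≈ 26.93°.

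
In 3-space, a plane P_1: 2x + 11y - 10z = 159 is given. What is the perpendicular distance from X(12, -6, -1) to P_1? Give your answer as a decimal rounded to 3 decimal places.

12.733

n·X − d = (2)·(12) + (11)·(-6) + (-10)·(-1) − 159 = -191; |n| = √225.
Distance = |-191| / √225 = 191/√225 ≈ 12.733.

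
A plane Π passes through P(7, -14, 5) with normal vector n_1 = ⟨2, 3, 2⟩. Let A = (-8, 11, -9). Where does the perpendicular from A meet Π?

(-10, 8, -11)

Π: n_1·r = n_1·P gives 2x + 3y + 2z = -18.
Foot = A − λn with λ = (n·A − d)/|n|² = (-1 − (-18))/17 = 1.
Foot = (-8, 11, -9) − 1·(2, 3, 2) = (-10, 8, -11).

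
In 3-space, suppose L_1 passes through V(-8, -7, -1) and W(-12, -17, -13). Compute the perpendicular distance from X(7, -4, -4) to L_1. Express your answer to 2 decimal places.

A direction vector for L_1 is W − V = (-4, -10, -12).
Taking (-8, -7, -1) on L_1 with direction v = (-4, -10, -12): w = X − (-8, -7, -1) = (15, 3, -3), and w × v = (-66, 192, -138).
Distance = |w × v| / |v| = √60264 / √260 ≈ 15.22.

15.22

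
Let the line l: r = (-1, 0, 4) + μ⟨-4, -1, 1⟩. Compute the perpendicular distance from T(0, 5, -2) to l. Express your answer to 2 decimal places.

Taking (-1, 0, 4) on l with direction v = (-4, -1, 1): w = T − (-1, 0, 4) = (1, 5, -6), and w × v = (-1, 23, 19).
Distance = |w × v| / |v| = √891 / √18 ≈ 7.04.

7.04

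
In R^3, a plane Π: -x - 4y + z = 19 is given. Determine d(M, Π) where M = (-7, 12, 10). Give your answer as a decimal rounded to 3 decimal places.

11.785

n·M − d = (-1)·(-7) + (-4)·(12) + (1)·(10) − 19 = -50; |n| = √18.
Distance = |-50| / √18 = 50/√18 ≈ 11.785.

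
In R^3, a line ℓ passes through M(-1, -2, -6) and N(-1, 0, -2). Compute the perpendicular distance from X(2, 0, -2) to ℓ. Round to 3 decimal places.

3.000

A direction vector for ℓ is N − M = (0, 2, 4).
Taking (-1, -2, -6) on ℓ with direction v = (0, 2, 4): w = X − (-1, -2, -6) = (3, 2, 4), and w × v = (0, -12, 6).
Distance = |w × v| / |v| = √180 / √20 ≈ 3.000.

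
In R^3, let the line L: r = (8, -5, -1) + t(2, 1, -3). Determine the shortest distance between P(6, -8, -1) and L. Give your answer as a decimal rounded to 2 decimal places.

3.08

Taking (8, -5, -1) on L with direction v = (2, 1, -3): w = P − (8, -5, -1) = (-2, -3, 0), and w × v = (9, -6, 4).
Distance = |w × v| / |v| = √133 / √14 ≈ 3.08.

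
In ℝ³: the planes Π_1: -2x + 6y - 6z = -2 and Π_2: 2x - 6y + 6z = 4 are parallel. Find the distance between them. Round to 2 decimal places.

0.23

Rescale Π_2 by 1/(-1): -2x + 6y - 6z = -4. Then distance = |-2 − (-4)| / √76 ≈ 0.23.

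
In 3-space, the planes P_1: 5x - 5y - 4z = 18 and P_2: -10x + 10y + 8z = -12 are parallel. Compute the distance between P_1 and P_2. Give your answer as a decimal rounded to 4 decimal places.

Rescale P_2 by 1/(-2): 5x - 5y - 4z = 6. Then distance = |18 − 6| / √66 ≈ 1.4771.

1.4771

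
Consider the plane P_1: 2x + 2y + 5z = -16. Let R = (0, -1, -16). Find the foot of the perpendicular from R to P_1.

Foot = R − λn with λ = (n·R − d)/|n|² = (-82 − (-16))/33 = -2.
Foot = (0, -1, -16) − (-2)·(2, 2, 5) = (4, 3, -6).

(4, 3, -6)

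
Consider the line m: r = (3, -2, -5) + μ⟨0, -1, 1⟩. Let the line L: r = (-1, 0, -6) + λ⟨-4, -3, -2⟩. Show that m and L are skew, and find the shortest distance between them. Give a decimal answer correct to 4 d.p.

3.1789

Common perpendicular direction n = (0, -1, 1) × (-4, -3, -2) = (5, -4, -4).
With w = (-1, 0, -6) − (3, -2, -5) = (-4, 2, -1), w · n = -24.
Since n ≠ 0 the lines are not parallel, and w · n = -24 ≠ 0 so they do not intersect; hence they are skew.
Distance = |w · n| / |n| = |-24| / √57 ≈ 3.1789.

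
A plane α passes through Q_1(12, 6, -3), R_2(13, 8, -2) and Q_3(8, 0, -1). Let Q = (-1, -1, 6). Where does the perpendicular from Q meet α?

(4, -4, 7)

Q_1R_2 = (1, 2, 1), Q_1Q_3 = (-4, -6, 2); a normal to α is Q_1R_2 × Q_1Q_3 = (10, -6, 2).
Using Q_1: α has equation 10x - 6y + 2z = 78.
Foot = Q − λn with λ = (n·Q − d)/|n|² = (8 − 78)/140 = -1/2.
Foot = (-1, -1, 6) − (-1/2)·(10, -6, 2) = (4, -4, 7).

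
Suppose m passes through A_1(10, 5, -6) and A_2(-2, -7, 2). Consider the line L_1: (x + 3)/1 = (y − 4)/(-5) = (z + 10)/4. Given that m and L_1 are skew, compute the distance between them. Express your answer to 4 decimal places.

2.6211

A direction vector for m is A_2 − A_1 = (-12, -12, 8).
L_1 has direction (1, -5, 4) through (-3, 4, -10).
Common perpendicular direction n = (-12, -12, 8) × (1, -5, 4) = (-8, 56, 72).
With w = (-3, 4, -10) − (10, 5, -6) = (-13, -1, -4), w · n = -240.
Distance = |w · n| / |n| = |-240| / √8384 ≈ 2.6211.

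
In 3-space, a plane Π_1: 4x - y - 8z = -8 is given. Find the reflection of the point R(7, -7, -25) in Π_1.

λ = (n·R − d)/|n|² = (235 − (-8))/81 = 3.
Reflection = R − 2λn = (7, -7, -25) − 6·(4, -1, -8) = (-17, -1, 23).

(-17, -1, 23)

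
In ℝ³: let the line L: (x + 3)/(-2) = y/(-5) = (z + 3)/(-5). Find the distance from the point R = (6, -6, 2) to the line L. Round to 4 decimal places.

L has direction (-2, -5, -5) through (-3, 0, -3).
Taking (-3, 0, -3) on L with direction v = (-2, -5, -5): w = R − (-3, 0, -3) = (9, -6, 5), and w × v = (55, 35, -57).
Distance = |w × v| / |v| = √7499 / √54 ≈ 11.7843.

11.7843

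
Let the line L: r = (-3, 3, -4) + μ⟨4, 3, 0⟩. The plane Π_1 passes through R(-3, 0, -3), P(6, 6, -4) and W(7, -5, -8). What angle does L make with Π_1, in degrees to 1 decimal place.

RP = (9, 6, -1), RW = (10, -5, -5); a normal to Π_1 is RP × RW = (-35, 35, -105).
Using R: Π_1 has equation -35x + 35y - 105z = 420.
sin θ = |n·v| / (|n||v|) = |-35| / (√13475 · √25) = 0.06030.
θ ≈ 3.5°.

3.5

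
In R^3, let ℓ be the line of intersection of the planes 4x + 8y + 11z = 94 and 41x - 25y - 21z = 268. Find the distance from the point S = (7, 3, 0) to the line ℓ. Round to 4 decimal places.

3.7417

Direction of ℓ: (4, 8, 11) × (41, -25, -21) = (107, 535, -428).
A point on ℓ: solving the two plane equations with x = 10 gives (10, 4, 2).
Taking (10, 4, 2) on ℓ with direction v = (107, 535, -428): w = S − (10, 4, 2) = (-3, -1, -2), and w × v = (1498, -1498, -1498).
Distance = |w × v| / |v| = √6732012 / √480858 ≈ 3.7417.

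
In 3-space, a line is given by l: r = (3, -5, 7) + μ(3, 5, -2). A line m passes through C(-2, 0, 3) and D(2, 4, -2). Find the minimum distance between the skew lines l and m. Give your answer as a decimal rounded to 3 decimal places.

7.581

A direction vector for m is D − C = (4, 4, -5).
Common perpendicular direction n = (3, 5, -2) × (4, 4, -5) = (-17, 7, -8).
With w = (-2, 0, 3) − (3, -5, 7) = (-5, 5, -4), w · n = 152.
Distance = |w · n| / |n| = |152| / √402 ≈ 7.581.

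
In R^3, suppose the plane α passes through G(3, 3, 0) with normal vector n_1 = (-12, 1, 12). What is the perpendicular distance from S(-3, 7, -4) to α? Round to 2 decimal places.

1.65

α: n_1·r = n_1·G gives -12x + y + 12z = -33.
n·S − d = (-12)·(-3) + (1)·(7) + (12)·(-4) − (-33) = 28; |n| = √289.
Distance = |28| / √289 = 28/√289 ≈ 1.65.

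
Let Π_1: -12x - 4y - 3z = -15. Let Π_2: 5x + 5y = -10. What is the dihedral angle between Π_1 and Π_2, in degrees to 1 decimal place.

cos θ = |n₁·n₂| / (|n₁||n₂|) = |-80| / (√169 · √50).
θ = arccos(0.87029) ≈ 29.5°.

29.5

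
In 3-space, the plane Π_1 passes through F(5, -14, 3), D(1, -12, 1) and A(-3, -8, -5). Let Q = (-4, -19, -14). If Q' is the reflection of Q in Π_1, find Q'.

FD = (-4, 2, -2), FA = (-8, 6, -8); a normal to Π_1 is FD × FA = (-4, -16, -8).
Using F: Π_1 has equation -4x - 16y - 8z = 180.
λ = (n·Q − d)/|n|² = (432 − 180)/336 = 3/4.
Reflection = Q − 2λn = (-4, -19, -14) − (3/2)·(-4, -16, -8) = (2, 5, -2).

(2, 5, -2)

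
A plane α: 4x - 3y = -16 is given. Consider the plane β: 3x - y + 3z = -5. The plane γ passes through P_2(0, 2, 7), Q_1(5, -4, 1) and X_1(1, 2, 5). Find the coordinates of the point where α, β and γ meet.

P_2Q_1 = (5, -6, -6), P_2X_1 = (1, 0, -2); a normal to γ is P_2Q_1 × P_2X_1 = (12, 4, 6).
Using P_2: γ has equation 12x + 4y + 6z = 50.
Solving the 3×3 linear system 4x - 3y = -16, 3x - y + 3z = -5, 12x + 4y + 6z = 50 (e.g. by elimination or Cramer's rule, determinant = -126) gives (2, 8, -1).

(2, 8, -1)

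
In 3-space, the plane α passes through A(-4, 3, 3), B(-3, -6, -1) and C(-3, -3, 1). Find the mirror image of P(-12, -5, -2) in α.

(0, -1, -8)

AB = (1, -9, -4), AC = (1, -6, -2); a normal to α is AB × AC = (-6, -2, 3).
Using A: α has equation -6x - 2y + 3z = 27.
λ = (n·P − d)/|n|² = (76 − 27)/49 = 1.
Reflection = P − 2λn = (-12, -5, -2) − 2·(-6, -2, 3) = (0, -1, -8).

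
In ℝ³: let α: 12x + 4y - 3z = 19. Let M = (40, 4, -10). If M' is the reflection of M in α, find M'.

λ = (n·M − d)/|n|² = (526 − 19)/169 = 3.
Reflection = M − 2λn = (40, 4, -10) − 6·(12, 4, -3) = (-32, -20, 8).

(-32, -20, 8)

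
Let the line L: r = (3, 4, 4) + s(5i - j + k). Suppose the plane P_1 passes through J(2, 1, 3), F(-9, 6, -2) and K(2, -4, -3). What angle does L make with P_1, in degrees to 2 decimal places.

16.89

JF = (-11, 5, -5), JK = (0, -5, -6); a normal to P_1 is JF × JK = (-55, -66, 55).
Using J: P_1 has equation -55x - 66y + 55z = -11.
sin θ = |n·v| / (|n||v|) = |-154| / (√10406 · √27) = 0.29053.
θ ≈ 16.89°.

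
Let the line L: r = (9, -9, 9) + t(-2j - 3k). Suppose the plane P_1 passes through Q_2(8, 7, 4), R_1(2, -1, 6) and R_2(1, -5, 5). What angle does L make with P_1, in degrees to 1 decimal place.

21.7

Q_2R_1 = (-6, -8, 2), Q_2R_2 = (-7, -12, 1); a normal to P_1 is Q_2R_1 × Q_2R_2 = (16, -8, 16).
Using Q_2: P_1 has equation 16x - 8y + 16z = 136.
sin θ = |n·v| / (|n||v|) = |-32| / (√576 · √13) = 0.36980.
θ ≈ 21.7°.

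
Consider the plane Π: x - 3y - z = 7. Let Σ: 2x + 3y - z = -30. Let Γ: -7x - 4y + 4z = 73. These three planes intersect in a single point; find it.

Solving the 3×3 linear system x - 3y - z = 7, 2x + 3y - z = -30, -7x - 4y + 4z = 73 (e.g. by elimination or Cramer's rule, determinant = -2) gives (-7, -5, 1).

(-7, -5, 1)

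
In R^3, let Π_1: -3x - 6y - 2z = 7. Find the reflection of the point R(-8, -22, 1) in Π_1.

(10, 14, 13)

λ = (n·R − d)/|n|² = (154 − 7)/49 = 3.
Reflection = R − 2λn = (-8, -22, 1) − 6·(-3, -6, -2) = (10, 14, 13).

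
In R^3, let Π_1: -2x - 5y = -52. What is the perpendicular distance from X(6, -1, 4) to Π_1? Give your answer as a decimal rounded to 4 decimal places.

8.3563

n·X − d = (-2)·(6) + (-5)·(-1) + (0)·(4) − (-52) = 45; |n| = √29.
Distance = |45| / √29 = 45/√29 ≈ 8.3563.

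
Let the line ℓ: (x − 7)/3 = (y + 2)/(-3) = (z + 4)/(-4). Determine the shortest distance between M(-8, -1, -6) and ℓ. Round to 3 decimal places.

ℓ has direction (3, -3, -4) through (7, -2, -4).
Taking (7, -2, -4) on ℓ with direction v = (3, -3, -4): w = M − (7, -2, -4) = (-15, 1, -2), and w × v = (-10, -66, 42).
Distance = |w × v| / |v| = √6220 / √34 ≈ 13.526.

13.526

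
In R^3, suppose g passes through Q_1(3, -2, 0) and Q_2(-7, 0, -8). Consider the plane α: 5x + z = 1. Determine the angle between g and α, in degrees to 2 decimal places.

61.35

A direction vector for g is Q_2 − Q_1 = (-10, 2, -8).
sin θ = |n·v| / (|n||v|) = |-58| / (√26 · √168) = 0.87758.
θ ≈ 61.35°.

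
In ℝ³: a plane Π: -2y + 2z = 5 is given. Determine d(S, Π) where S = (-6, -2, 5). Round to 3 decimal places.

3.182

n·S − d = (0)·(-6) + (-2)·(-2) + (2)·(5) − 5 = 9; |n| = √8.
Distance = |9| / √8 = 9/√8 ≈ 3.182.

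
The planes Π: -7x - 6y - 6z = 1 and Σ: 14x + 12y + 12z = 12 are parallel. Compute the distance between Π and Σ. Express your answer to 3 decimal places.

Rescale Σ by 1/(-2): -7x - 6y - 6z = -6. Then distance = |1 − (-6)| / √121 ≈ 0.636.

0.636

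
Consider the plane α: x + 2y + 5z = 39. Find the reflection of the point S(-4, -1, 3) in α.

(-2, 3, 13)

λ = (n·S − d)/|n|² = (9 − 39)/30 = -1.
Reflection = S − 2λn = (-4, -1, 3) − (-2)·(1, 2, 5) = (-2, 3, 13).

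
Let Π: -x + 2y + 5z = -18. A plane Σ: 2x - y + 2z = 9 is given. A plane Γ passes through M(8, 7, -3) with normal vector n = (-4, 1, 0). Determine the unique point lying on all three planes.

(6, -1, -2)

Γ: n·r = n·M gives -4x + y = -25.
Solving the 3×3 linear system -x + 2y + 5z = -18, 2x - y + 2z = 9, -4x + y = -25 (e.g. by elimination or Cramer's rule, determinant = -24) gives (6, -1, -2).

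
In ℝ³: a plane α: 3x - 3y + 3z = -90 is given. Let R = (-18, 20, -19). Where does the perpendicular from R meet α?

Foot = R − λn with λ = (n·R − d)/|n|² = (-171 − (-90))/27 = -3.
Foot = (-18, 20, -19) − (-3)·(3, -3, 3) = (-9, 11, -10).

(-9, 11, -10)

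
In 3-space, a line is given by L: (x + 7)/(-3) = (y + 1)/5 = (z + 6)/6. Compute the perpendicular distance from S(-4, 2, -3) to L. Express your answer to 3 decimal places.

4.333

L has direction (-3, 5, 6) through (-7, -1, -6).
Taking (-7, -1, -6) on L with direction v = (-3, 5, 6): w = S − (-7, -1, -6) = (3, 3, 3), and w × v = (3, -27, 24).
Distance = |w × v| / |v| = √1314 / √70 ≈ 4.333.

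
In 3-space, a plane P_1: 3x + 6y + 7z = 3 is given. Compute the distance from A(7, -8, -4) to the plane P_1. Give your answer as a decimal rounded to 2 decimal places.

n·A − d = (3)·(7) + (6)·(-8) + (7)·(-4) − 3 = -58; |n| = √94.
Distance = |-58| / √94 = 58/√94 ≈ 5.98.

5.98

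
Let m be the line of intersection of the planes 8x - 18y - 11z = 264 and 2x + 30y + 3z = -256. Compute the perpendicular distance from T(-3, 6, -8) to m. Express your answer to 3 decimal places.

14.214

Direction of m: (8, -18, -11) × (2, 30, 3) = (276, -46, 276).
A point on m: solving the two plane equations with x = 4 gives (4, -8, -8).
Taking (4, -8, -8) on m with direction v = (276, -46, 276): w = T − (4, -8, -8) = (-7, 14, 0), and w × v = (3864, 1932, -3542).
Distance = |w × v| / |v| = √31208884 / √154468 ≈ 14.214.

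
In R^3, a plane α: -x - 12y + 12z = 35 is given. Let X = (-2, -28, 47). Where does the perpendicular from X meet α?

Foot = X − λn with λ = (n·X − d)/|n|² = (902 − 35)/289 = 3.
Foot = (-2, -28, 47) − 3·(-1, -12, 12) = (1, 8, 11).

(1, 8, 11)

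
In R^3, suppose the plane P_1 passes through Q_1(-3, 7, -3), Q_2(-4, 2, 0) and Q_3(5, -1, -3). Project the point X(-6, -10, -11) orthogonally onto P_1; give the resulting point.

Q_1Q_2 = (-1, -5, 3), Q_1Q_3 = (8, -8, 0); a normal to P_1 is Q_1Q_2 × Q_1Q_3 = (24, 24, 48).
Using Q_1: P_1 has equation 24x + 24y + 48z = -48.
Foot = X − λn with λ = (n·X − d)/|n|² = (-912 − (-48))/3456 = -1/4.
Foot = (-6, -10, -11) − (-1/4)·(24, 24, 48) = (0, -4, 1).

(0, -4, 1)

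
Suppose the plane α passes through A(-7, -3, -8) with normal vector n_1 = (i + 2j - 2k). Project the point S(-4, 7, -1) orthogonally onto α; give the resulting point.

α: n_1·r = n_1·A gives x + 2y - 2z = 3.
Foot = S − λn with λ = (n·S − d)/|n|² = (12 − 3)/9 = 1.
Foot = (-4, 7, -1) − 1·(1, 2, -2) = (-5, 5, 1).

(-5, 5, 1)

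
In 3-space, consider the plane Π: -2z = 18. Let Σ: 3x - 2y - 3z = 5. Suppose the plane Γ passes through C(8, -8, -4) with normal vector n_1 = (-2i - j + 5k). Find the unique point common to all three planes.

(-8, -1, -9)

Γ: n_1·r = n_1·C gives -2x - y + 5z = -28.
Solving the 3×3 linear system -2z = 18, 3x - 2y - 3z = 5, -2x - y + 5z = -28 (e.g. by elimination or Cramer's rule, determinant = 14) gives (-8, -1, -9).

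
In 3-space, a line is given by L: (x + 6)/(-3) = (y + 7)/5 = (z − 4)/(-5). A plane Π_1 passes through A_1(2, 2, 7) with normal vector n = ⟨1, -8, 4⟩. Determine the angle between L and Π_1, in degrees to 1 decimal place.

65.7

L has direction (-3, 5, -5) through (-6, -7, 4).
Π_1: n·r = n·A_1 gives x - 8y + 4z = 14.
sin θ = |n·v| / (|n||v|) = |-63| / (√81 · √59) = 0.91132.
θ ≈ 65.7°.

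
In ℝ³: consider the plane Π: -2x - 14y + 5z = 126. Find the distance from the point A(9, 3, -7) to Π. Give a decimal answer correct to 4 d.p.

n·A − d = (-2)·(9) + (-14)·(3) + (5)·(-7) − 126 = -221; |n| = √225.
Distance = |-221| / √225 = 221/√225 ≈ 14.7333.

14.7333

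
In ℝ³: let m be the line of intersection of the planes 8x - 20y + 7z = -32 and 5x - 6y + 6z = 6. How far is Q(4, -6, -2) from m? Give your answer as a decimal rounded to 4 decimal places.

Direction of m: (8, -20, 7) × (5, -6, 6) = (-78, -13, 52).
A point on m: solving the two plane equations with x = 0 gives (0, 3, 4).
Taking (0, 3, 4) on m with direction v = (-78, -13, 52): w = Q − (0, 3, 4) = (4, -9, -6), and w × v = (-546, 260, -754).
Distance = |w × v| / |v| = √934232 / √8957 ≈ 10.2128.

10.2128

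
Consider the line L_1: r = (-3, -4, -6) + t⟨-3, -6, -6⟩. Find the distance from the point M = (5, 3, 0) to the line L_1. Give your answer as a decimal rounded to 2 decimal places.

4.53

Taking (-3, -4, -6) on L_1 with direction v = (-3, -6, -6): w = M − (-3, -4, -6) = (8, 7, 6), and w × v = (-6, 30, -27).
Distance = |w × v| / |v| = √1665 / √81 ≈ 4.53.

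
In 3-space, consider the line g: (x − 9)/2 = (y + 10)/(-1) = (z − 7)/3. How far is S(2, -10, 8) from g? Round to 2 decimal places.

6.43

g has direction (2, -1, 3) through (9, -10, 7).
Taking (9, -10, 7) on g with direction v = (2, -1, 3): w = S − (9, -10, 7) = (-7, 0, 1), and w × v = (1, 23, 7).
Distance = |w × v| / |v| = √579 / √14 ≈ 6.43.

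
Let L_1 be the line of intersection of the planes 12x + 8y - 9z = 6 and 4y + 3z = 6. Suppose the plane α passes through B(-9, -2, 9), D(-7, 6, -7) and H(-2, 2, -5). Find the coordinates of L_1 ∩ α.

Direction of L_1: (12, 8, -9) × (0, 4, 3) = (60, -36, 48).
A point on L_1: solving the two plane equations with x = 2 gives (2, 0, 2).
BD = (2, 8, -16), BH = (7, 4, -14); a normal to α is BD × BH = (-48, -84, -48).
Using B: α has equation -48x - 84y - 48z = 168.
Substitute r = (2, 0, 2) + t(60, -36, 48) into the plane: -192 + (-2160)t = 168, so t = -1/6.
Intersection: (2, 0, 2) + (-1/6)·(60, -36, 48) = (-8, 6, -6).

(-8, 6, -6)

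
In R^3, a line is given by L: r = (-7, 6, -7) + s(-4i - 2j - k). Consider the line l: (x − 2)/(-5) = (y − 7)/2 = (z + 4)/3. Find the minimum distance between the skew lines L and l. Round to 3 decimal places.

l has direction (-5, 2, 3) through (2, 7, -4).
Common perpendicular direction n = (-4, -2, -1) × (-5, 2, 3) = (-4, 17, -18).
With w = (2, 7, -4) − (-7, 6, -7) = (9, 1, 3), w · n = -73.
Distance = |w · n| / |n| = |-73| / √629 ≈ 2.911.

2.911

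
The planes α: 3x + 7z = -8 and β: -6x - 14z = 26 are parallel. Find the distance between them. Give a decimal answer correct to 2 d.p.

Rescale β by 1/(-2): 3x + 7z = -13. Then distance = |-8 − (-13)| / √58 ≈ 0.66.

0.66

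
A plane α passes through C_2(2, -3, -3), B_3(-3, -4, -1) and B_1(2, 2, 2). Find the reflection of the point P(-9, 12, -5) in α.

(3, -8, 15)

C_2B_3 = (-5, -1, 2), C_2B_1 = (0, 5, 5); a normal to α is C_2B_3 × C_2B_1 = (-15, 25, -25).
Using C_2: α has equation -15x + 25y - 25z = -30.
λ = (n·P − d)/|n|² = (560 − (-30))/1475 = 2/5.
Reflection = P − 2λn = (-9, 12, -5) − (4/5)·(-15, 25, -25) = (3, -8, 15).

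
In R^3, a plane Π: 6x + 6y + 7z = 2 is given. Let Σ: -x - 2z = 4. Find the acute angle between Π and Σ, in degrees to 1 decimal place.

cos θ = |n₁·n₂| / (|n₁||n₂|) = |-20| / (√121 · √5).
θ = arccos(0.81312) ≈ 35.6°.

35.6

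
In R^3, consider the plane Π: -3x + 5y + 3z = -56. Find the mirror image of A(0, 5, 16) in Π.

λ = (n·A − d)/|n|² = (73 − (-56))/43 = 3.
Reflection = A − 2λn = (0, 5, 16) − 6·(-3, 5, 3) = (18, -25, -2).

(18, -25, -2)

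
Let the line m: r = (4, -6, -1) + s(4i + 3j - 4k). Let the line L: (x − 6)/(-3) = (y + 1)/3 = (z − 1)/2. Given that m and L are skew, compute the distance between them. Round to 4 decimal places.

3.5067

L has direction (-3, 3, 2) through (6, -1, 1).
Common perpendicular direction n = (4, 3, -4) × (-3, 3, 2) = (18, 4, 21).
With w = (6, -1, 1) − (4, -6, -1) = (2, 5, 2), w · n = 98.
Distance = |w · n| / |n| = |98| / √781 ≈ 3.5067.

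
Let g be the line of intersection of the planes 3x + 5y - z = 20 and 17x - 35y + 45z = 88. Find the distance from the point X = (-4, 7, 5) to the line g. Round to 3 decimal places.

Direction of g: (3, 5, -1) × (17, -35, 45) = (190, -152, -190).
A point on g: solving the two plane equations with x = -1 gives (-1, 6, 7).
Taking (-1, 6, 7) on g with direction v = (190, -152, -190): w = X − (-1, 6, 7) = (-3, 1, -2), and w × v = (-494, -950, 266).
Distance = |w × v| / |v| = √1217292 / √95304 ≈ 3.574.

3.574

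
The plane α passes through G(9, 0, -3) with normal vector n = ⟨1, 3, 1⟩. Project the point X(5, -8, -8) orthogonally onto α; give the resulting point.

(8, 1, -5)

α: n·r = n·G gives x + 3y + z = 6.
Foot = X − λn with λ = (n·X − d)/|n|² = (-27 − 6)/11 = -3.
Foot = (5, -8, -8) − (-3)·(1, 3, 1) = (8, 1, -5).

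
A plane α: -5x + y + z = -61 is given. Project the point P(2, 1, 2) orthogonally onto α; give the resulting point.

(12, -1, 0)

Foot = P − λn with λ = (n·P − d)/|n|² = (-7 − (-61))/27 = 2.
Foot = (2, 1, 2) − 2·(-5, 1, 1) = (12, -1, 0).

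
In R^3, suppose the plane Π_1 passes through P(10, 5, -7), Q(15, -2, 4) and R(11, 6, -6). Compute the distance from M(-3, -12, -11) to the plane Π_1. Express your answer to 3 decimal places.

PQ = (5, -7, 11), PR = (1, 1, 1); a normal to Π_1 is PQ × PR = (-18, 6, 12).
Using P: Π_1 has equation -18x + 6y + 12z = -234.
n·M − d = (-18)·(-3) + (6)·(-12) + (12)·(-11) − (-234) = 84; |n| = √504.
Distance = |84| / √504 = 84/√504 ≈ 3.742.

3.742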